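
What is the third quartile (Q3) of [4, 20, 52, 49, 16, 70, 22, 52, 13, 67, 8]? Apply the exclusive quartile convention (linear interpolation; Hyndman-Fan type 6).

52

Step 1: Sort the data: [4, 8, 13, 16, 20, 22, 49, 52, 52, 67, 70]
Step 2: n = 11
Step 3: Using the exclusive quartile method:
  Q1 = 13
  Q2 (median) = 22
  Q3 = 52
  IQR = Q3 - Q1 = 52 - 13 = 39
Step 4: Q3 = 52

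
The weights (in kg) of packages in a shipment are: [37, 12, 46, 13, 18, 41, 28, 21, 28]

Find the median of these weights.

28

Step 1: Sort the data in ascending order: [12, 13, 18, 21, 28, 28, 37, 41, 46]
Step 2: The number of values is n = 9.
Step 3: Since n is odd, the median is the middle value at position 5: 28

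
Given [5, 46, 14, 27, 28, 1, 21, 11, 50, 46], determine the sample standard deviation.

17.7291

Step 1: Compute the mean: 24.9
Step 2: Sum of squared deviations from the mean: 2828.9
Step 3: Sample variance = 2828.9 / 9 = 314.3222
Step 4: Standard deviation = sqrt(314.3222) = 17.7291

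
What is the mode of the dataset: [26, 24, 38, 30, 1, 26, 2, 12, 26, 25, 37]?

26

Step 1: Count the frequency of each value:
  1: appears 1 time(s)
  2: appears 1 time(s)
  12: appears 1 time(s)
  24: appears 1 time(s)
  25: appears 1 time(s)
  26: appears 3 time(s)
  30: appears 1 time(s)
  37: appears 1 time(s)
  38: appears 1 time(s)
Step 2: The value 26 appears most frequently (3 times).
Step 3: Mode = 26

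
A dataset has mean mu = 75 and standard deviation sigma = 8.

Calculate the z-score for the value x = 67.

-1

Step 1: Recall the z-score formula: z = (x - mu) / sigma
Step 2: Substitute values: z = (67 - 75) / 8
Step 3: z = -8 / 8 = -1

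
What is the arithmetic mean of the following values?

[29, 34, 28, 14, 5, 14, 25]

21.2857

Step 1: Sum all values: 29 + 34 + 28 + 14 + 5 + 14 + 25 = 149
Step 2: Count the number of values: n = 7
Step 3: Mean = sum / n = 149 / 7 = 21.2857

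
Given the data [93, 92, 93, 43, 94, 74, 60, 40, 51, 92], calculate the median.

83

Step 1: Sort the data in ascending order: [40, 43, 51, 60, 74, 92, 92, 93, 93, 94]
Step 2: The number of values is n = 10.
Step 3: Since n is even, the median is the average of positions 5 and 6:
  Median = (74 + 92) / 2 = 83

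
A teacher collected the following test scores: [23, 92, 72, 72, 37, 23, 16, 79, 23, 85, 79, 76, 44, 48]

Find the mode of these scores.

23

Step 1: Count the frequency of each value:
  16: appears 1 time(s)
  23: appears 3 time(s)
  37: appears 1 time(s)
  44: appears 1 time(s)
  48: appears 1 time(s)
  72: appears 2 time(s)
  76: appears 1 time(s)
  79: appears 2 time(s)
  85: appears 1 time(s)
  92: appears 1 time(s)
Step 2: The value 23 appears most frequently (3 times).
Step 3: Mode = 23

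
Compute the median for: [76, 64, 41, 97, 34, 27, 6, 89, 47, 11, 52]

47

Step 1: Sort the data in ascending order: [6, 11, 27, 34, 41, 47, 52, 64, 76, 89, 97]
Step 2: The number of values is n = 11.
Step 3: Since n is odd, the median is the middle value at position 6: 47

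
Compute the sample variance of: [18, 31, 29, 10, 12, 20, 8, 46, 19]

146.5278

Step 1: Compute the mean: (18 + 31 + 29 + 10 + 12 + 20 + 8 + 46 + 19) / 9 = 21.4444
Step 2: Compute squared deviations from the mean:
  (18 - 21.4444)^2 = 11.8642
  (31 - 21.4444)^2 = 91.3086
  (29 - 21.4444)^2 = 57.0864
  (10 - 21.4444)^2 = 130.9753
  (12 - 21.4444)^2 = 89.1975
  (20 - 21.4444)^2 = 2.0864
  (8 - 21.4444)^2 = 180.7531
  (46 - 21.4444)^2 = 602.9753
  (19 - 21.4444)^2 = 5.9753
Step 3: Sum of squared deviations = 1172.2222
Step 4: Sample variance = 1172.2222 / 8 = 146.5278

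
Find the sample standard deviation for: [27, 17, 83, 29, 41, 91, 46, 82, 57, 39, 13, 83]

27.9165

Step 1: Compute the mean: 50.6667
Step 2: Sum of squared deviations from the mean: 8572.6667
Step 3: Sample variance = 8572.6667 / 11 = 779.3333
Step 4: Standard deviation = sqrt(779.3333) = 27.9165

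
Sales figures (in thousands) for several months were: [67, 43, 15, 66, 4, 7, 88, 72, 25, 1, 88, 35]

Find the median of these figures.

39

Step 1: Sort the data in ascending order: [1, 4, 7, 15, 25, 35, 43, 66, 67, 72, 88, 88]
Step 2: The number of values is n = 12.
Step 3: Since n is even, the median is the average of positions 6 and 7:
  Median = (35 + 43) / 2 = 39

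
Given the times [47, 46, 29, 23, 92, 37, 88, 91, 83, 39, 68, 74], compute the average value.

59.75

Step 1: Sum all values: 47 + 46 + 29 + 23 + 92 + 37 + 88 + 91 + 83 + 39 + 68 + 74 = 717
Step 2: Count the number of values: n = 12
Step 3: Mean = sum / n = 717 / 12 = 59.75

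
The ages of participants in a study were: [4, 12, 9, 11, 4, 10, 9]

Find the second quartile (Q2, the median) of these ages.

9

Step 1: Sort the data: [4, 4, 9, 9, 10, 11, 12]
Step 2: n = 7
Step 3: Q2 is the median. Since n is odd, it is the middle value at position 4: 9
Step 4: Q2 = 9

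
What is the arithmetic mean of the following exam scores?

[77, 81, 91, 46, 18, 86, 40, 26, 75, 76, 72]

62.5455

Step 1: Sum all values: 77 + 81 + 91 + 46 + 18 + 86 + 40 + 26 + 75 + 76 + 72 = 688
Step 2: Count the number of values: n = 11
Step 3: Mean = sum / n = 688 / 11 = 62.5455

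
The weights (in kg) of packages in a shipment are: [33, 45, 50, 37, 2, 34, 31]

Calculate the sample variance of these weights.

235.8095

Step 1: Compute the mean: (33 + 45 + 50 + 37 + 2 + 34 + 31) / 7 = 33.1429
Step 2: Compute squared deviations from the mean:
  (33 - 33.1429)^2 = 0.0204
  (45 - 33.1429)^2 = 140.5918
  (50 - 33.1429)^2 = 284.1633
  (37 - 33.1429)^2 = 14.8776
  (2 - 33.1429)^2 = 969.8776
  (34 - 33.1429)^2 = 0.7347
  (31 - 33.1429)^2 = 4.5918
Step 3: Sum of squared deviations = 1414.8571
Step 4: Sample variance = 1414.8571 / 6 = 235.8095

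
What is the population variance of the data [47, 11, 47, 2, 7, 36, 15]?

317.6735

Step 1: Compute the mean: (47 + 11 + 47 + 2 + 7 + 36 + 15) / 7 = 23.5714
Step 2: Compute squared deviations from the mean:
  (47 - 23.5714)^2 = 548.898
  (11 - 23.5714)^2 = 158.0408
  (47 - 23.5714)^2 = 548.898
  (2 - 23.5714)^2 = 465.3265
  (7 - 23.5714)^2 = 274.6122
  (36 - 23.5714)^2 = 154.4694
  (15 - 23.5714)^2 = 73.4694
Step 3: Sum of squared deviations = 2223.7143
Step 4: Population variance = 2223.7143 / 7 = 317.6735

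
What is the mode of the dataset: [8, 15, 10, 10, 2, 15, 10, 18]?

10

Step 1: Count the frequency of each value:
  2: appears 1 time(s)
  8: appears 1 time(s)
  10: appears 3 time(s)
  15: appears 2 time(s)
  18: appears 1 time(s)
Step 2: The value 10 appears most frequently (3 times).
Step 3: Mode = 10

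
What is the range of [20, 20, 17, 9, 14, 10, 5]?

15

Step 1: Identify the maximum value: max = 20
Step 2: Identify the minimum value: min = 5
Step 3: Range = max - min = 20 - 5 = 15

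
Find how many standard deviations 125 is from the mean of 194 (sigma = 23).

-3

Step 1: Recall the z-score formula: z = (x - mu) / sigma
Step 2: Substitute values: z = (125 - 194) / 23
Step 3: z = -69 / 23 = -3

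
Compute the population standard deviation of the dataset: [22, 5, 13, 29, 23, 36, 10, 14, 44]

12.0534

Step 1: Compute the mean: 21.7778
Step 2: Sum of squared deviations from the mean: 1307.5556
Step 3: Population variance = 1307.5556 / 9 = 145.284
Step 4: Standard deviation = sqrt(145.284) = 12.0534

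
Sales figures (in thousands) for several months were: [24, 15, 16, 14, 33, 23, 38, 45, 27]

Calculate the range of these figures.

31

Step 1: Identify the maximum value: max = 45
Step 2: Identify the minimum value: min = 14
Step 3: Range = max - min = 45 - 14 = 31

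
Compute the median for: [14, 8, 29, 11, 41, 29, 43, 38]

29

Step 1: Sort the data in ascending order: [8, 11, 14, 29, 29, 38, 41, 43]
Step 2: The number of values is n = 8.
Step 3: Since n is even, the median is the average of positions 4 and 5:
  Median = (29 + 29) / 2 = 29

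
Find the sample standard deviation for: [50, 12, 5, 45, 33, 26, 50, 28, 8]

17.565

Step 1: Compute the mean: 28.5556
Step 2: Sum of squared deviations from the mean: 2468.2222
Step 3: Sample variance = 2468.2222 / 8 = 308.5278
Step 4: Standard deviation = sqrt(308.5278) = 17.565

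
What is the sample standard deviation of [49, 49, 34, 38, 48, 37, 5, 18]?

15.8723

Step 1: Compute the mean: 34.75
Step 2: Sum of squared deviations from the mean: 1763.5
Step 3: Sample variance = 1763.5 / 7 = 251.9286
Step 4: Standard deviation = sqrt(251.9286) = 15.8723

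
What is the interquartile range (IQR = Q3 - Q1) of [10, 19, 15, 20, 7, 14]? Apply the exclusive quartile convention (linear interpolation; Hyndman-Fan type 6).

10

Step 1: Sort the data: [7, 10, 14, 15, 19, 20]
Step 2: n = 6
Step 3: Using the exclusive quartile method:
  Q1 = 9.25
  Q2 (median) = 14.5
  Q3 = 19.25
  IQR = Q3 - Q1 = 19.25 - 9.25 = 10
Step 4: IQR = 10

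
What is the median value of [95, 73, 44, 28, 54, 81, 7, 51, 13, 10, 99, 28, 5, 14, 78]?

44

Step 1: Sort the data in ascending order: [5, 7, 10, 13, 14, 28, 28, 44, 51, 54, 73, 78, 81, 95, 99]
Step 2: The number of values is n = 15.
Step 3: Since n is odd, the median is the middle value at position 8: 44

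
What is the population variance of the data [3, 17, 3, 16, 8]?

37.04

Step 1: Compute the mean: (3 + 17 + 3 + 16 + 8) / 5 = 9.4
Step 2: Compute squared deviations from the mean:
  (3 - 9.4)^2 = 40.96
  (17 - 9.4)^2 = 57.76
  (3 - 9.4)^2 = 40.96
  (16 - 9.4)^2 = 43.56
  (8 - 9.4)^2 = 1.96
Step 3: Sum of squared deviations = 185.2
Step 4: Population variance = 185.2 / 5 = 37.04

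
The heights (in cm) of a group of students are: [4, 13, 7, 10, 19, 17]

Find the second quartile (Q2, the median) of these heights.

11.5

Step 1: Sort the data: [4, 7, 10, 13, 17, 19]
Step 2: n = 6
Step 3: Q2 is the median. Since n is even, it is the average of the values at positions 3 and 4:
  Q2 = (10 + 13) / 2 = 11.5
Step 4: Q2 = 11.5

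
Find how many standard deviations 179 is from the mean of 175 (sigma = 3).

1.3333

Step 1: Recall the z-score formula: z = (x - mu) / sigma
Step 2: Substitute values: z = (179 - 175) / 3
Step 3: z = 4 / 3 = 1.3333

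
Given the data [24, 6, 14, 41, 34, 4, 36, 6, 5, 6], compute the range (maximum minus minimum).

37

Step 1: Identify the maximum value: max = 41
Step 2: Identify the minimum value: min = 4
Step 3: Range = max - min = 41 - 4 = 37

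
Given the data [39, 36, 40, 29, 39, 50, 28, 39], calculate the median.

39

Step 1: Sort the data in ascending order: [28, 29, 36, 39, 39, 39, 40, 50]
Step 2: The number of values is n = 8.
Step 3: Since n is even, the median is the average of positions 4 and 5:
  Median = (39 + 39) / 2 = 39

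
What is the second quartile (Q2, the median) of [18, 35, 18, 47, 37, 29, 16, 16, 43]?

29

Step 1: Sort the data: [16, 16, 18, 18, 29, 35, 37, 43, 47]
Step 2: n = 9
Step 3: Q2 is the median. Since n is odd, it is the middle value at position 5: 29
Step 4: Q2 = 29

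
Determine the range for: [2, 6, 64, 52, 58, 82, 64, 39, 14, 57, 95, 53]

93

Step 1: Identify the maximum value: max = 95
Step 2: Identify the minimum value: min = 2
Step 3: Range = max - min = 95 - 2 = 93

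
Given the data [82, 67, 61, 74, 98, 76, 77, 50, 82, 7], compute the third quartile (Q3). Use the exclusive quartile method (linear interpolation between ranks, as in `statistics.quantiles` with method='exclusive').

82

Step 1: Sort the data: [7, 50, 61, 67, 74, 76, 77, 82, 82, 98]
Step 2: n = 10
Step 3: Using the exclusive quartile method:
  Q1 = 58.25
  Q2 (median) = 75
  Q3 = 82
  IQR = Q3 - Q1 = 82 - 58.25 = 23.75
Step 4: Q3 = 82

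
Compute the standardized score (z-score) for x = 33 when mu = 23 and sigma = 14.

0.7143

Step 1: Recall the z-score formula: z = (x - mu) / sigma
Step 2: Substitute values: z = (33 - 23) / 14
Step 3: z = 10 / 14 = 0.7143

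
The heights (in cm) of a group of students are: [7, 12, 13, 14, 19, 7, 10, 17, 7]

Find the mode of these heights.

7

Step 1: Count the frequency of each value:
  7: appears 3 time(s)
  10: appears 1 time(s)
  12: appears 1 time(s)
  13: appears 1 time(s)
  14: appears 1 time(s)
  17: appears 1 time(s)
  19: appears 1 time(s)
Step 2: The value 7 appears most frequently (3 times).
Step 3: Mode = 7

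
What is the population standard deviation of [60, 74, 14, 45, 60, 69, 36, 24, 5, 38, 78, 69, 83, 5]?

26.2457

Step 1: Compute the mean: 47.1429
Step 2: Sum of squared deviations from the mean: 9643.7143
Step 3: Population variance = 9643.7143 / 14 = 688.8367
Step 4: Standard deviation = sqrt(688.8367) = 26.2457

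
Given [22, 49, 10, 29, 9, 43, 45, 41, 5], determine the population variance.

263.8765

Step 1: Compute the mean: (22 + 49 + 10 + 29 + 9 + 43 + 45 + 41 + 5) / 9 = 28.1111
Step 2: Compute squared deviations from the mean:
  (22 - 28.1111)^2 = 37.3457
  (49 - 28.1111)^2 = 436.3457
  (10 - 28.1111)^2 = 328.0123
  (29 - 28.1111)^2 = 0.7901
  (9 - 28.1111)^2 = 365.2346
  (43 - 28.1111)^2 = 221.679
  (45 - 28.1111)^2 = 285.2346
  (41 - 28.1111)^2 = 166.1235
  (5 - 28.1111)^2 = 534.1235
Step 3: Sum of squared deviations = 2374.8889
Step 4: Population variance = 2374.8889 / 9 = 263.8765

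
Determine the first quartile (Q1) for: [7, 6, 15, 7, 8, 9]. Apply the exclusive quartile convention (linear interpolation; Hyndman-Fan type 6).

6.75

Step 1: Sort the data: [6, 7, 7, 8, 9, 15]
Step 2: n = 6
Step 3: Using the exclusive quartile method:
  Q1 = 6.75
  Q2 (median) = 7.5
  Q3 = 10.5
  IQR = Q3 - Q1 = 10.5 - 6.75 = 3.75
Step 4: Q1 = 6.75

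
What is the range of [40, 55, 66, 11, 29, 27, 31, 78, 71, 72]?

67

Step 1: Identify the maximum value: max = 78
Step 2: Identify the minimum value: min = 11
Step 3: Range = max - min = 78 - 11 = 67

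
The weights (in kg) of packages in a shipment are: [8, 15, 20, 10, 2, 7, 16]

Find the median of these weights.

10

Step 1: Sort the data in ascending order: [2, 7, 8, 10, 15, 16, 20]
Step 2: The number of values is n = 7.
Step 3: Since n is odd, the median is the middle value at position 4: 10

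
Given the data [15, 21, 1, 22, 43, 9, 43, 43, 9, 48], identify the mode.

43

Step 1: Count the frequency of each value:
  1: appears 1 time(s)
  9: appears 2 time(s)
  15: appears 1 time(s)
  21: appears 1 time(s)
  22: appears 1 time(s)
  43: appears 3 time(s)
  48: appears 1 time(s)
Step 2: The value 43 appears most frequently (3 times).
Step 3: Mode = 43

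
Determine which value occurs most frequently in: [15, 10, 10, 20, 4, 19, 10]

10

Step 1: Count the frequency of each value:
  4: appears 1 time(s)
  10: appears 3 time(s)
  15: appears 1 time(s)
  19: appears 1 time(s)
  20: appears 1 time(s)
Step 2: The value 10 appears most frequently (3 times).
Step 3: Mode = 10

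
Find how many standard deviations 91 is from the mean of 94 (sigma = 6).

-0.5

Step 1: Recall the z-score formula: z = (x - mu) / sigma
Step 2: Substitute values: z = (91 - 94) / 6
Step 3: z = -3 / 6 = -0.5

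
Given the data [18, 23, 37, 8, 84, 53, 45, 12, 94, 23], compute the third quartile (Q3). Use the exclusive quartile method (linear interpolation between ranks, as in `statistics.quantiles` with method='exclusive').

60.75

Step 1: Sort the data: [8, 12, 18, 23, 23, 37, 45, 53, 84, 94]
Step 2: n = 10
Step 3: Using the exclusive quartile method:
  Q1 = 16.5
  Q2 (median) = 30
  Q3 = 60.75
  IQR = Q3 - Q1 = 60.75 - 16.5 = 44.25
Step 4: Q3 = 60.75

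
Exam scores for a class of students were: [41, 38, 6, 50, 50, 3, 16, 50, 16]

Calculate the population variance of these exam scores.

342.4444

Step 1: Compute the mean: (41 + 38 + 6 + 50 + 50 + 3 + 16 + 50 + 16) / 9 = 30
Step 2: Compute squared deviations from the mean:
  (41 - 30)^2 = 121
  (38 - 30)^2 = 64
  (6 - 30)^2 = 576
  (50 - 30)^2 = 400
  (50 - 30)^2 = 400
  (3 - 30)^2 = 729
  (16 - 30)^2 = 196
  (50 - 30)^2 = 400
  (16 - 30)^2 = 196
Step 3: Sum of squared deviations = 3082
Step 4: Population variance = 3082 / 9 = 342.4444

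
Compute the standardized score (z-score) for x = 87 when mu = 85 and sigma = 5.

0.4

Step 1: Recall the z-score formula: z = (x - mu) / sigma
Step 2: Substitute values: z = (87 - 85) / 5
Step 3: z = 2 / 5 = 0.4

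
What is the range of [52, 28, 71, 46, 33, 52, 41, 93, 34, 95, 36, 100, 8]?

92

Step 1: Identify the maximum value: max = 100
Step 2: Identify the minimum value: min = 8
Step 3: Range = max - min = 100 - 8 = 92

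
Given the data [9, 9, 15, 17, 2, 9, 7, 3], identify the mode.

9

Step 1: Count the frequency of each value:
  2: appears 1 time(s)
  3: appears 1 time(s)
  7: appears 1 time(s)
  9: appears 3 time(s)
  15: appears 1 time(s)
  17: appears 1 time(s)
Step 2: The value 9 appears most frequently (3 times).
Step 3: Mode = 9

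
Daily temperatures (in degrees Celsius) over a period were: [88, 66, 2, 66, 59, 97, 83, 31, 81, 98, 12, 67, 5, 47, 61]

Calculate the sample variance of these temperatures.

1021.5524

Step 1: Compute the mean: (88 + 66 + 2 + 66 + 59 + 97 + 83 + 31 + 81 + 98 + 12 + 67 + 5 + 47 + 61) / 15 = 57.5333
Step 2: Compute squared deviations from the mean:
  (88 - 57.5333)^2 = 928.2178
  (66 - 57.5333)^2 = 71.6844
  (2 - 57.5333)^2 = 3083.9511
  (66 - 57.5333)^2 = 71.6844
  (59 - 57.5333)^2 = 2.1511
  (97 - 57.5333)^2 = 1557.6178
  (83 - 57.5333)^2 = 648.5511
  (31 - 57.5333)^2 = 704.0178
  (81 - 57.5333)^2 = 550.6844
  (98 - 57.5333)^2 = 1637.5511
  (12 - 57.5333)^2 = 2073.2844
  (67 - 57.5333)^2 = 89.6178
  (5 - 57.5333)^2 = 2759.7511
  (47 - 57.5333)^2 = 110.9511
  (61 - 57.5333)^2 = 12.0178
Step 3: Sum of squared deviations = 14301.7333
Step 4: Sample variance = 14301.7333 / 14 = 1021.5524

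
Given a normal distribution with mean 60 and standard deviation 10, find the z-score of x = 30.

-3

Step 1: Recall the z-score formula: z = (x - mu) / sigma
Step 2: Substitute values: z = (30 - 60) / 10
Step 3: z = -30 / 10 = -3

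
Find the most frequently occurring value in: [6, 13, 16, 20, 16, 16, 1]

16

Step 1: Count the frequency of each value:
  1: appears 1 time(s)
  6: appears 1 time(s)
  13: appears 1 time(s)
  16: appears 3 time(s)
  20: appears 1 time(s)
Step 2: The value 16 appears most frequently (3 times).
Step 3: Mode = 16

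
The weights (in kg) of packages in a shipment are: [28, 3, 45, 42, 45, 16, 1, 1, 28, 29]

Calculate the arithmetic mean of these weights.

23.8

Step 1: Sum all values: 28 + 3 + 45 + 42 + 45 + 16 + 1 + 1 + 28 + 29 = 238
Step 2: Count the number of values: n = 10
Step 3: Mean = sum / n = 238 / 10 = 23.8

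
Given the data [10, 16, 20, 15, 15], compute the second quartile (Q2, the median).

15

Step 1: Sort the data: [10, 15, 15, 16, 20]
Step 2: n = 5
Step 3: Q2 is the median. Since n is odd, it is the middle value at position 3: 15
Step 4: Q2 = 15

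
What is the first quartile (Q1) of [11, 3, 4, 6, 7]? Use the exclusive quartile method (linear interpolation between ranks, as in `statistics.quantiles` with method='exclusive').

3.5

Step 1: Sort the data: [3, 4, 6, 7, 11]
Step 2: n = 5
Step 3: Using the exclusive quartile method:
  Q1 = 3.5
  Q2 (median) = 6
  Q3 = 9
  IQR = Q3 - Q1 = 9 - 3.5 = 5.5
Step 4: Q1 = 3.5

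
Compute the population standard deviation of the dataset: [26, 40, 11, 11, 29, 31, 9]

11.2104

Step 1: Compute the mean: 22.4286
Step 2: Sum of squared deviations from the mean: 879.7143
Step 3: Population variance = 879.7143 / 7 = 125.6735
Step 4: Standard deviation = sqrt(125.6735) = 11.2104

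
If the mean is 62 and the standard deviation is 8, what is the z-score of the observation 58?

-0.5

Step 1: Recall the z-score formula: z = (x - mu) / sigma
Step 2: Substitute values: z = (58 - 62) / 8
Step 3: z = -4 / 8 = -0.5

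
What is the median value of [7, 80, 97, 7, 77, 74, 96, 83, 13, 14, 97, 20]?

75.5

Step 1: Sort the data in ascending order: [7, 7, 13, 14, 20, 74, 77, 80, 83, 96, 97, 97]
Step 2: The number of values is n = 12.
Step 3: Since n is even, the median is the average of positions 6 and 7:
  Median = (74 + 77) / 2 = 75.5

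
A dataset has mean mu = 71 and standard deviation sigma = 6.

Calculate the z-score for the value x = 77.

1

Step 1: Recall the z-score formula: z = (x - mu) / sigma
Step 2: Substitute values: z = (77 - 71) / 6
Step 3: z = 6 / 6 = 1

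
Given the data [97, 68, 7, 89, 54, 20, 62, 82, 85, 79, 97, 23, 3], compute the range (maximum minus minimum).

94

Step 1: Identify the maximum value: max = 97
Step 2: Identify the minimum value: min = 3
Step 3: Range = max - min = 97 - 3 = 94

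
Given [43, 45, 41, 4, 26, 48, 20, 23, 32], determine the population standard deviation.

13.6137

Step 1: Compute the mean: 31.3333
Step 2: Sum of squared deviations from the mean: 1668
Step 3: Population variance = 1668 / 9 = 185.3333
Step 4: Standard deviation = sqrt(185.3333) = 13.6137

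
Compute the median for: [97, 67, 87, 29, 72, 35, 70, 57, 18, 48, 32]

57

Step 1: Sort the data in ascending order: [18, 29, 32, 35, 48, 57, 67, 70, 72, 87, 97]
Step 2: The number of values is n = 11.
Step 3: Since n is odd, the median is the middle value at position 6: 57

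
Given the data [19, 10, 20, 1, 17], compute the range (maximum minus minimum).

19

Step 1: Identify the maximum value: max = 20
Step 2: Identify the minimum value: min = 1
Step 3: Range = max - min = 20 - 1 = 19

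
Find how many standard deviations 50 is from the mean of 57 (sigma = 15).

-0.4667

Step 1: Recall the z-score formula: z = (x - mu) / sigma
Step 2: Substitute values: z = (50 - 57) / 15
Step 3: z = -7 / 15 = -0.4667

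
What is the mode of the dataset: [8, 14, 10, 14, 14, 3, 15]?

14

Step 1: Count the frequency of each value:
  3: appears 1 time(s)
  8: appears 1 time(s)
  10: appears 1 time(s)
  14: appears 3 time(s)
  15: appears 1 time(s)
Step 2: The value 14 appears most frequently (3 times).
Step 3: Mode = 14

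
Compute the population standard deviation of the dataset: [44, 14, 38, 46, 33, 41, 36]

9.8995

Step 1: Compute the mean: 36
Step 2: Sum of squared deviations from the mean: 686
Step 3: Population variance = 686 / 7 = 98
Step 4: Standard deviation = sqrt(98) = 9.8995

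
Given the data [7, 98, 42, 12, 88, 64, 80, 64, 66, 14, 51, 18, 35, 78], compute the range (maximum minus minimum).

91

Step 1: Identify the maximum value: max = 98
Step 2: Identify the minimum value: min = 7
Step 3: Range = max - min = 98 - 7 = 91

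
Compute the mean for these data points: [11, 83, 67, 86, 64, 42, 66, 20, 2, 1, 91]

48.4545

Step 1: Sum all values: 11 + 83 + 67 + 86 + 64 + 42 + 66 + 20 + 2 + 1 + 91 = 533
Step 2: Count the number of values: n = 11
Step 3: Mean = sum / n = 533 / 11 = 48.4545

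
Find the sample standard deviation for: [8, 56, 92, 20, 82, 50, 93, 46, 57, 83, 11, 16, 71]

30.9768

Step 1: Compute the mean: 52.6923
Step 2: Sum of squared deviations from the mean: 11514.7692
Step 3: Sample variance = 11514.7692 / 12 = 959.5641
Step 4: Standard deviation = sqrt(959.5641) = 30.9768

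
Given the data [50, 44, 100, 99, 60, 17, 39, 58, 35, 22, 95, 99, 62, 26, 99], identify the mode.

99

Step 1: Count the frequency of each value:
  17: appears 1 time(s)
  22: appears 1 time(s)
  26: appears 1 time(s)
  35: appears 1 time(s)
  39: appears 1 time(s)
  44: appears 1 time(s)
  50: appears 1 time(s)
  58: appears 1 time(s)
  60: appears 1 time(s)
  62: appears 1 time(s)
  95: appears 1 time(s)
  99: appears 3 time(s)
  100: appears 1 time(s)
Step 2: The value 99 appears most frequently (3 times).
Step 3: Mode = 99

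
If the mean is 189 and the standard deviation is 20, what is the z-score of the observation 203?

0.7

Step 1: Recall the z-score formula: z = (x - mu) / sigma
Step 2: Substitute values: z = (203 - 189) / 20
Step 3: z = 14 / 20 = 0.7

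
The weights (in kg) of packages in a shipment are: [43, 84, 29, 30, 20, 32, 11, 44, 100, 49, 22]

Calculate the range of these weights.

89

Step 1: Identify the maximum value: max = 100
Step 2: Identify the minimum value: min = 11
Step 3: Range = max - min = 100 - 11 = 89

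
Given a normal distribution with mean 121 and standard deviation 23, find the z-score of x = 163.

1.8261

Step 1: Recall the z-score formula: z = (x - mu) / sigma
Step 2: Substitute values: z = (163 - 121) / 23
Step 3: z = 42 / 23 = 1.8261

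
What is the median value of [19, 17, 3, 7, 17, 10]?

13.5

Step 1: Sort the data in ascending order: [3, 7, 10, 17, 17, 19]
Step 2: The number of values is n = 6.
Step 3: Since n is even, the median is the average of positions 3 and 4:
  Median = (10 + 17) / 2 = 13.5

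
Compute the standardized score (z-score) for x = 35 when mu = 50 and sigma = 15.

-1

Step 1: Recall the z-score formula: z = (x - mu) / sigma
Step 2: Substitute values: z = (35 - 50) / 15
Step 3: z = -15 / 15 = -1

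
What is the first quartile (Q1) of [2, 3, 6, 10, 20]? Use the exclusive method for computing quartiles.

2.5

Step 1: Sort the data: [2, 3, 6, 10, 20]
Step 2: n = 5
Step 3: Using the exclusive quartile method:
  Q1 = 2.5
  Q2 (median) = 6
  Q3 = 15
  IQR = Q3 - Q1 = 15 - 2.5 = 12.5
Step 4: Q1 = 2.5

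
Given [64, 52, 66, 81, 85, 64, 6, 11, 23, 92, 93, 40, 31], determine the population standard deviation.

28.8754

Step 1: Compute the mean: 54.4615
Step 2: Sum of squared deviations from the mean: 10839.2308
Step 3: Population variance = 10839.2308 / 13 = 833.787
Step 4: Standard deviation = sqrt(833.787) = 28.8754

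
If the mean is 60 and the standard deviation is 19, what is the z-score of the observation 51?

-0.4737

Step 1: Recall the z-score formula: z = (x - mu) / sigma
Step 2: Substitute values: z = (51 - 60) / 19
Step 3: z = -9 / 19 = -0.4737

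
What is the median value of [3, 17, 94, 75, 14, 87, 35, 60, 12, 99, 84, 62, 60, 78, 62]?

62

Step 1: Sort the data in ascending order: [3, 12, 14, 17, 35, 60, 60, 62, 62, 75, 78, 84, 87, 94, 99]
Step 2: The number of values is n = 15.
Step 3: Since n is odd, the median is the middle value at position 8: 62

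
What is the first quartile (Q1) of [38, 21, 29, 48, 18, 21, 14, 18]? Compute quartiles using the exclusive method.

18

Step 1: Sort the data: [14, 18, 18, 21, 21, 29, 38, 48]
Step 2: n = 8
Step 3: Using the exclusive quartile method:
  Q1 = 18
  Q2 (median) = 21
  Q3 = 35.75
  IQR = Q3 - Q1 = 35.75 - 18 = 17.75
Step 4: Q1 = 18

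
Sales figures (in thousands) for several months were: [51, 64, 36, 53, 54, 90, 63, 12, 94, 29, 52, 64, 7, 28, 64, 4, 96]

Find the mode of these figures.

64

Step 1: Count the frequency of each value:
  4: appears 1 time(s)
  7: appears 1 time(s)
  12: appears 1 time(s)
  28: appears 1 time(s)
  29: appears 1 time(s)
  36: appears 1 time(s)
  51: appears 1 time(s)
  52: appears 1 time(s)
  53: appears 1 time(s)
  54: appears 1 time(s)
  63: appears 1 time(s)
  64: appears 3 time(s)
  90: appears 1 time(s)
  94: appears 1 time(s)
  96: appears 1 time(s)
Step 2: The value 64 appears most frequently (3 times).
Step 3: Mode = 64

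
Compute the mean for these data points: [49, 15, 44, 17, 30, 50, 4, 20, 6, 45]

28

Step 1: Sum all values: 49 + 15 + 44 + 17 + 30 + 50 + 4 + 20 + 6 + 45 = 280
Step 2: Count the number of values: n = 10
Step 3: Mean = sum / n = 280 / 10 = 28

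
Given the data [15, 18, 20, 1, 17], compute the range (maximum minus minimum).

19

Step 1: Identify the maximum value: max = 20
Step 2: Identify the minimum value: min = 1
Step 3: Range = max - min = 20 - 1 = 19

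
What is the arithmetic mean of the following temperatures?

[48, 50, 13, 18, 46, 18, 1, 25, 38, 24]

28.1

Step 1: Sum all values: 48 + 50 + 13 + 18 + 46 + 18 + 1 + 25 + 38 + 24 = 281
Step 2: Count the number of values: n = 10
Step 3: Mean = sum / n = 281 / 10 = 28.1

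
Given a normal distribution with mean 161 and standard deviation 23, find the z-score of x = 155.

-0.2609

Step 1: Recall the z-score formula: z = (x - mu) / sigma
Step 2: Substitute values: z = (155 - 161) / 23
Step 3: z = -6 / 23 = -0.2609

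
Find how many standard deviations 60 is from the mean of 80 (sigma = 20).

-1

Step 1: Recall the z-score formula: z = (x - mu) / sigma
Step 2: Substitute values: z = (60 - 80) / 20
Step 3: z = -20 / 20 = -1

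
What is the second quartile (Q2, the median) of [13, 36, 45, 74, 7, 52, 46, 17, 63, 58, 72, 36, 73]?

46

Step 1: Sort the data: [7, 13, 17, 36, 36, 45, 46, 52, 58, 63, 72, 73, 74]
Step 2: n = 13
Step 3: Q2 is the median. Since n is odd, it is the middle value at position 7: 46
Step 4: Q2 = 46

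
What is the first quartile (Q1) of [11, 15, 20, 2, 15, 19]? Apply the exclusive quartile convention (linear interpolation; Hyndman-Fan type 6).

8.75

Step 1: Sort the data: [2, 11, 15, 15, 19, 20]
Step 2: n = 6
Step 3: Using the exclusive quartile method:
  Q1 = 8.75
  Q2 (median) = 15
  Q3 = 19.25
  IQR = Q3 - Q1 = 19.25 - 8.75 = 10.5
Step 4: Q1 = 8.75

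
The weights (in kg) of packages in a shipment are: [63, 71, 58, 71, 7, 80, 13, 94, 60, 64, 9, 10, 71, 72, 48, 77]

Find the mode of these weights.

71

Step 1: Count the frequency of each value:
  7: appears 1 time(s)
  9: appears 1 time(s)
  10: appears 1 time(s)
  13: appears 1 time(s)
  48: appears 1 time(s)
  58: appears 1 time(s)
  60: appears 1 time(s)
  63: appears 1 time(s)
  64: appears 1 time(s)
  71: appears 3 time(s)
  72: appears 1 time(s)
  77: appears 1 time(s)
  80: appears 1 time(s)
  94: appears 1 time(s)
Step 2: The value 71 appears most frequently (3 times).
Step 3: Mode = 71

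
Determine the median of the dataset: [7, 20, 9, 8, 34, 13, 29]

13

Step 1: Sort the data in ascending order: [7, 8, 9, 13, 20, 29, 34]
Step 2: The number of values is n = 7.
Step 3: Since n is odd, the median is the middle value at position 4: 13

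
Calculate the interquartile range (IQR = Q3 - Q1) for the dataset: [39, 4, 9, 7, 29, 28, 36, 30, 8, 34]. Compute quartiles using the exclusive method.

26.75

Step 1: Sort the data: [4, 7, 8, 9, 28, 29, 30, 34, 36, 39]
Step 2: n = 10
Step 3: Using the exclusive quartile method:
  Q1 = 7.75
  Q2 (median) = 28.5
  Q3 = 34.5
  IQR = Q3 - Q1 = 34.5 - 7.75 = 26.75
Step 4: IQR = 26.75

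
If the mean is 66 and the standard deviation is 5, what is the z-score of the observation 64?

-0.4

Step 1: Recall the z-score formula: z = (x - mu) / sigma
Step 2: Substitute values: z = (64 - 66) / 5
Step 3: z = -2 / 5 = -0.4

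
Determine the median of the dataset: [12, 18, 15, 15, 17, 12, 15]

15

Step 1: Sort the data in ascending order: [12, 12, 15, 15, 15, 17, 18]
Step 2: The number of values is n = 7.
Step 3: Since n is odd, the median is the middle value at position 4: 15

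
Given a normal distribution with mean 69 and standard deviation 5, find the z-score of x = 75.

1.2

Step 1: Recall the z-score formula: z = (x - mu) / sigma
Step 2: Substitute values: z = (75 - 69) / 5
Step 3: z = 6 / 5 = 1.2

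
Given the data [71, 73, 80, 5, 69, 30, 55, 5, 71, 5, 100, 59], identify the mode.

5

Step 1: Count the frequency of each value:
  5: appears 3 time(s)
  30: appears 1 time(s)
  55: appears 1 time(s)
  59: appears 1 time(s)
  69: appears 1 time(s)
  71: appears 2 time(s)
  73: appears 1 time(s)
  80: appears 1 time(s)
  100: appears 1 time(s)
Step 2: The value 5 appears most frequently (3 times).
Step 3: Mode = 5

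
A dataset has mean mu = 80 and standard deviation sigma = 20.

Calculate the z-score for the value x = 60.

-1

Step 1: Recall the z-score formula: z = (x - mu) / sigma
Step 2: Substitute values: z = (60 - 80) / 20
Step 3: z = -20 / 20 = -1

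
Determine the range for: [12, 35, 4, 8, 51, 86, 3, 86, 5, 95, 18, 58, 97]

94

Step 1: Identify the maximum value: max = 97
Step 2: Identify the minimum value: min = 3
Step 3: Range = max - min = 97 - 3 = 94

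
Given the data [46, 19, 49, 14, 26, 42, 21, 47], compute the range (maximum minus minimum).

35

Step 1: Identify the maximum value: max = 49
Step 2: Identify the minimum value: min = 14
Step 3: Range = max - min = 49 - 14 = 35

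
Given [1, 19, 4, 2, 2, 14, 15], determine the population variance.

48.9796

Step 1: Compute the mean: (1 + 19 + 4 + 2 + 2 + 14 + 15) / 7 = 8.1429
Step 2: Compute squared deviations from the mean:
  (1 - 8.1429)^2 = 51.0204
  (19 - 8.1429)^2 = 117.8776
  (4 - 8.1429)^2 = 17.1633
  (2 - 8.1429)^2 = 37.7347
  (2 - 8.1429)^2 = 37.7347
  (14 - 8.1429)^2 = 34.3061
  (15 - 8.1429)^2 = 47.0204
Step 3: Sum of squared deviations = 342.8571
Step 4: Population variance = 342.8571 / 7 = 48.9796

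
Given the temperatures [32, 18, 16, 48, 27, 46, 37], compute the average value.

32

Step 1: Sum all values: 32 + 18 + 16 + 48 + 27 + 46 + 37 = 224
Step 2: Count the number of values: n = 7
Step 3: Mean = sum / n = 224 / 7 = 32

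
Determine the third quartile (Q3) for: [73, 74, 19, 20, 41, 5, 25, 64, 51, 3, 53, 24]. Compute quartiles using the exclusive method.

61.25

Step 1: Sort the data: [3, 5, 19, 20, 24, 25, 41, 51, 53, 64, 73, 74]
Step 2: n = 12
Step 3: Using the exclusive quartile method:
  Q1 = 19.25
  Q2 (median) = 33
  Q3 = 61.25
  IQR = Q3 - Q1 = 61.25 - 19.25 = 42
Step 4: Q3 = 61.25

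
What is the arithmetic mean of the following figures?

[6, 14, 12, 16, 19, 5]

12

Step 1: Sum all values: 6 + 14 + 12 + 16 + 19 + 5 = 72
Step 2: Count the number of values: n = 6
Step 3: Mean = sum / n = 72 / 6 = 12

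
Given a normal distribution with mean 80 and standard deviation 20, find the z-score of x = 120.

2

Step 1: Recall the z-score formula: z = (x - mu) / sigma
Step 2: Substitute values: z = (120 - 80) / 20
Step 3: z = 40 / 20 = 2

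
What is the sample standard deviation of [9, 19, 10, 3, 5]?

6.1806

Step 1: Compute the mean: 9.2
Step 2: Sum of squared deviations from the mean: 152.8
Step 3: Sample variance = 152.8 / 4 = 38.2
Step 4: Standard deviation = sqrt(38.2) = 6.1806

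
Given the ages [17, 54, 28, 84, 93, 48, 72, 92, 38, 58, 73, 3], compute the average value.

55

Step 1: Sum all values: 17 + 54 + 28 + 84 + 93 + 48 + 72 + 92 + 38 + 58 + 73 + 3 = 660
Step 2: Count the number of values: n = 12
Step 3: Mean = sum / n = 660 / 12 = 55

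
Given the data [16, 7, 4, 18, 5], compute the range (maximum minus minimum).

14

Step 1: Identify the maximum value: max = 18
Step 2: Identify the minimum value: min = 4
Step 3: Range = max - min = 18 - 4 = 14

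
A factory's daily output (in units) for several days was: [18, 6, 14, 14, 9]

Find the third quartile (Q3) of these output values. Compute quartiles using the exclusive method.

16

Step 1: Sort the data: [6, 9, 14, 14, 18]
Step 2: n = 5
Step 3: Using the exclusive quartile method:
  Q1 = 7.5
  Q2 (median) = 14
  Q3 = 16
  IQR = Q3 - Q1 = 16 - 7.5 = 8.5
Step 4: Q3 = 16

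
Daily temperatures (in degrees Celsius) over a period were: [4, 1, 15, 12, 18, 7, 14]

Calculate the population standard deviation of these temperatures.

5.7923

Step 1: Compute the mean: 10.1429
Step 2: Sum of squared deviations from the mean: 234.8571
Step 3: Population variance = 234.8571 / 7 = 33.551
Step 4: Standard deviation = sqrt(33.551) = 5.7923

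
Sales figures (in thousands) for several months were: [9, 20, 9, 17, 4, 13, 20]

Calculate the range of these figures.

16

Step 1: Identify the maximum value: max = 20
Step 2: Identify the minimum value: min = 4
Step 3: Range = max - min = 20 - 4 = 16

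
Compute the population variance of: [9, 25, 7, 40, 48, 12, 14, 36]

216.8594

Step 1: Compute the mean: (9 + 25 + 7 + 40 + 48 + 12 + 14 + 36) / 8 = 23.875
Step 2: Compute squared deviations from the mean:
  (9 - 23.875)^2 = 221.2656
  (25 - 23.875)^2 = 1.2656
  (7 - 23.875)^2 = 284.7656
  (40 - 23.875)^2 = 260.0156
  (48 - 23.875)^2 = 582.0156
  (12 - 23.875)^2 = 141.0156
  (14 - 23.875)^2 = 97.5156
  (36 - 23.875)^2 = 147.0156
Step 3: Sum of squared deviations = 1734.875
Step 4: Population variance = 1734.875 / 8 = 216.8594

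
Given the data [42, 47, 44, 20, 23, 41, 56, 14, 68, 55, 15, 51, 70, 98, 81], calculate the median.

47

Step 1: Sort the data in ascending order: [14, 15, 20, 23, 41, 42, 44, 47, 51, 55, 56, 68, 70, 81, 98]
Step 2: The number of values is n = 15.
Step 3: Since n is odd, the median is the middle value at position 8: 47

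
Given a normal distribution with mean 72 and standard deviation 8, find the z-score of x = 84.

1.5

Step 1: Recall the z-score formula: z = (x - mu) / sigma
Step 2: Substitute values: z = (84 - 72) / 8
Step 3: z = 12 / 8 = 1.5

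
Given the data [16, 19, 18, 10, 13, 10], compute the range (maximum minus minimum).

9

Step 1: Identify the maximum value: max = 19
Step 2: Identify the minimum value: min = 10
Step 3: Range = max - min = 19 - 10 = 9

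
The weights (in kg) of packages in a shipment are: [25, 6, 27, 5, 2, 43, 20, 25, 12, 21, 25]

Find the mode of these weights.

25

Step 1: Count the frequency of each value:
  2: appears 1 time(s)
  5: appears 1 time(s)
  6: appears 1 time(s)
  12: appears 1 time(s)
  20: appears 1 time(s)
  21: appears 1 time(s)
  25: appears 3 time(s)
  27: appears 1 time(s)
  43: appears 1 time(s)
Step 2: The value 25 appears most frequently (3 times).
Step 3: Mode = 25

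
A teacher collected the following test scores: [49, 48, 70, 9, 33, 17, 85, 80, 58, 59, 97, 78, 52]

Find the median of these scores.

58

Step 1: Sort the data in ascending order: [9, 17, 33, 48, 49, 52, 58, 59, 70, 78, 80, 85, 97]
Step 2: The number of values is n = 13.
Step 3: Since n is odd, the median is the middle value at position 7: 58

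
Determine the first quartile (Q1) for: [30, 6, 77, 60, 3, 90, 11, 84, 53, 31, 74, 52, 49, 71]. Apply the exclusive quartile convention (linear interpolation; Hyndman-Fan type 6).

25.25

Step 1: Sort the data: [3, 6, 11, 30, 31, 49, 52, 53, 60, 71, 74, 77, 84, 90]
Step 2: n = 14
Step 3: Using the exclusive quartile method:
  Q1 = 25.25
  Q2 (median) = 52.5
  Q3 = 74.75
  IQR = Q3 - Q1 = 74.75 - 25.25 = 49.5
Step 4: Q1 = 25.25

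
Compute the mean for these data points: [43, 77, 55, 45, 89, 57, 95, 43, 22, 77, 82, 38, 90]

62.5385

Step 1: Sum all values: 43 + 77 + 55 + 45 + 89 + 57 + 95 + 43 + 22 + 77 + 82 + 38 + 90 = 813
Step 2: Count the number of values: n = 13
Step 3: Mean = sum / n = 813 / 13 = 62.5385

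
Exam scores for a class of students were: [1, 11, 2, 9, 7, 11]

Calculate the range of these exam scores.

10

Step 1: Identify the maximum value: max = 11
Step 2: Identify the minimum value: min = 1
Step 3: Range = max - min = 11 - 1 = 10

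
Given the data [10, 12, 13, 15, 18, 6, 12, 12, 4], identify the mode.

12

Step 1: Count the frequency of each value:
  4: appears 1 time(s)
  6: appears 1 time(s)
  10: appears 1 time(s)
  12: appears 3 time(s)
  13: appears 1 time(s)
  15: appears 1 time(s)
  18: appears 1 time(s)
Step 2: The value 12 appears most frequently (3 times).
Step 3: Mode = 12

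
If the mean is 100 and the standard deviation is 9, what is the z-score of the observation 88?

-1.3333

Step 1: Recall the z-score formula: z = (x - mu) / sigma
Step 2: Substitute values: z = (88 - 100) / 9
Step 3: z = -12 / 9 = -1.3333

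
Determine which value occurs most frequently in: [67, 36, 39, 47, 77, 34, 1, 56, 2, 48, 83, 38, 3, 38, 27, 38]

38

Step 1: Count the frequency of each value:
  1: appears 1 time(s)
  2: appears 1 time(s)
  3: appears 1 time(s)
  27: appears 1 time(s)
  34: appears 1 time(s)
  36: appears 1 time(s)
  38: appears 3 time(s)
  39: appears 1 time(s)
  47: appears 1 time(s)
  48: appears 1 time(s)
  56: appears 1 time(s)
  67: appears 1 time(s)
  77: appears 1 time(s)
  83: appears 1 time(s)
Step 2: The value 38 appears most frequently (3 times).
Step 3: Mode = 38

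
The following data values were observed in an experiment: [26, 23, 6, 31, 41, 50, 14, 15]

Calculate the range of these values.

44

Step 1: Identify the maximum value: max = 50
Step 2: Identify the minimum value: min = 6
Step 3: Range = max - min = 50 - 6 = 44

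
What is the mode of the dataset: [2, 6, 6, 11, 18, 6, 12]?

6

Step 1: Count the frequency of each value:
  2: appears 1 time(s)
  6: appears 3 time(s)
  11: appears 1 time(s)
  12: appears 1 time(s)
  18: appears 1 time(s)
Step 2: The value 6 appears most frequently (3 times).
Step 3: Mode = 6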